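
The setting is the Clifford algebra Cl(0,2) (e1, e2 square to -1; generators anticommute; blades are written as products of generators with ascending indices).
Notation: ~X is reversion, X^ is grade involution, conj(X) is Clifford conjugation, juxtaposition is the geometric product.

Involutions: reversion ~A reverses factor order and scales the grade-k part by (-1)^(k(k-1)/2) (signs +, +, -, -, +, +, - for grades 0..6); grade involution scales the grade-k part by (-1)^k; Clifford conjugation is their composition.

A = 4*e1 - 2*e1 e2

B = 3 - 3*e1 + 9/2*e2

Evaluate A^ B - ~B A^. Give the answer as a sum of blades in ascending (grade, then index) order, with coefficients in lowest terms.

first term: -12 - 3*e1 + 6*e2 - 24*e1 e2
second term: -12 - 21*e1 - 6*e2 + 12*e1 e2
Answer: 18*e1 + 12*e2 - 36*e1 e2


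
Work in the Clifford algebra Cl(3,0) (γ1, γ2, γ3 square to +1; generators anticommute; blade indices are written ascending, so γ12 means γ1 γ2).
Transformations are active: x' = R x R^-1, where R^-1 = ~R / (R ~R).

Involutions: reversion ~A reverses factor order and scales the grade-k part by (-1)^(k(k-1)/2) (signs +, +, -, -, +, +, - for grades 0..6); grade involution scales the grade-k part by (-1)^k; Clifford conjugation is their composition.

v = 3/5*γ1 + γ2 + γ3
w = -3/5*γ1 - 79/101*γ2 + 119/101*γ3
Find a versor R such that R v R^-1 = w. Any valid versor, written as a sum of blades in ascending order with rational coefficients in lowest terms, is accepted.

A norm check does it: q(v) = q(w) = 59/25, hence R = v + w = 22/101*γ2 + 220/101*γ3 realises the map — parallel part kept, (v - w)/2 negated, v carried to w.
Answer: 22/101*γ2 + 220/101*γ3


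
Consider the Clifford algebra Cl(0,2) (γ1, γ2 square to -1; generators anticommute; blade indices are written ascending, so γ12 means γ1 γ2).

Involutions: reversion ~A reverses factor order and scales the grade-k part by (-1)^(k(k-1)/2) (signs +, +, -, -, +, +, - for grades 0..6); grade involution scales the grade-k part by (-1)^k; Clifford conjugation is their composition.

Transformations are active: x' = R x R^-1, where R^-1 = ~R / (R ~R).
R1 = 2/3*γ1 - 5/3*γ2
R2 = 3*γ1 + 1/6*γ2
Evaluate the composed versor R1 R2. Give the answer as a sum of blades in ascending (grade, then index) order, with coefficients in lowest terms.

Distribute over the terms of R1 (each basis-blade product reordered to ascending indices, repeated generators contracted through their squares):
(2/3*γ1) R2 = -2 + 1/9*γ12
(-5/3*γ2) R2 = 5/18 + 5*γ12
Summing the partial products and collecting blades:
Answer: -31/18 + 46/9*γ12


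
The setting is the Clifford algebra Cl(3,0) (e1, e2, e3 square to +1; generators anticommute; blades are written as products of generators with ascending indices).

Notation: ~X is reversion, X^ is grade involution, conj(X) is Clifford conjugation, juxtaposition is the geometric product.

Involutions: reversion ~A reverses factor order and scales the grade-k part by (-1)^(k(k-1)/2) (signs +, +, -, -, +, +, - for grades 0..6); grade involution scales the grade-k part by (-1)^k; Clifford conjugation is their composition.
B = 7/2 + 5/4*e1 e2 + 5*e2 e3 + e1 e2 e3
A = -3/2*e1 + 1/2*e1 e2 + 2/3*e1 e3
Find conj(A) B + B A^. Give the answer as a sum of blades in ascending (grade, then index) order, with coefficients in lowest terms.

first term: 5/8 + 21/4*e1 + 29/24*e2 + 1/2*e3 + 19/12*e1 e2 - 29/6*e1 e3 + 2/3*e2 e3 + 15/2*e1 e2 e3
second term: -5/8 + 21/4*e1 - 29/24*e2 - 1/2*e3 + 61/12*e1 e2 - 1/6*e1 e3 + 2/3*e2 e3 + 15/2*e1 e2 e3
Answer: 21/2*e1 + 20/3*e1 e2 - 5*e1 e3 + 4/3*e2 e3 + 15*e1 e2 e3


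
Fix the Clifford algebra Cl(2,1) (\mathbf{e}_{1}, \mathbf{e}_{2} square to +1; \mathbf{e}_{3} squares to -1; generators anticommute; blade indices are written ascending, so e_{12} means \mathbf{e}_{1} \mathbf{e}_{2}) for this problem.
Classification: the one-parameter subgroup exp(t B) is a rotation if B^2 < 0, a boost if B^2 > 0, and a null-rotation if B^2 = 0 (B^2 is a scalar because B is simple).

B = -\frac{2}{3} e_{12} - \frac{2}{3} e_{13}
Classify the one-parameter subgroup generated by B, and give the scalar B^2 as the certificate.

B^2 term by term: the squares give (-\frac{2}{3})^2*(e_{12})^2 + (-\frac{2}{3})^2*(e_{13})^2 = \frac{4}{9}*(-1) + \frac{4}{9}*(+1) = 0 (each basis 2-blade squares to minus the product of its generators' squares); cross terms between blades sharing an index anticommute and cancel. So B^2 = 0.
Answer: null-rotation, certificate B^2 = 0. Note: conjugating B changes its blade decomposition but never the scalar B^2 = 0, whose sign settles the classification.


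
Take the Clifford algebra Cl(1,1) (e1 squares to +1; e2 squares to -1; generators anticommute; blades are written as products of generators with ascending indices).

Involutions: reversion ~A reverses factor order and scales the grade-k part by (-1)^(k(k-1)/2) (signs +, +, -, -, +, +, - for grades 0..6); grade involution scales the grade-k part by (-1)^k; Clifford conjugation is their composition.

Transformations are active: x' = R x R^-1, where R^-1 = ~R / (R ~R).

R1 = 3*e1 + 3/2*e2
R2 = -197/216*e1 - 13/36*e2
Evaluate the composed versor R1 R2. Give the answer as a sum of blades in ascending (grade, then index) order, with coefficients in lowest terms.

Distribute over the terms of R1 (each basis-blade product reordered to ascending indices, repeated generators contracted through their squares):
(3*e1) R2 = -197/72 - 13/12*e1 e2
(3/2*e2) R2 = 13/24 + 197/144*e1 e2
Summing the partial products and collecting blades:
Answer: -79/36 + 41/144*e1 e2


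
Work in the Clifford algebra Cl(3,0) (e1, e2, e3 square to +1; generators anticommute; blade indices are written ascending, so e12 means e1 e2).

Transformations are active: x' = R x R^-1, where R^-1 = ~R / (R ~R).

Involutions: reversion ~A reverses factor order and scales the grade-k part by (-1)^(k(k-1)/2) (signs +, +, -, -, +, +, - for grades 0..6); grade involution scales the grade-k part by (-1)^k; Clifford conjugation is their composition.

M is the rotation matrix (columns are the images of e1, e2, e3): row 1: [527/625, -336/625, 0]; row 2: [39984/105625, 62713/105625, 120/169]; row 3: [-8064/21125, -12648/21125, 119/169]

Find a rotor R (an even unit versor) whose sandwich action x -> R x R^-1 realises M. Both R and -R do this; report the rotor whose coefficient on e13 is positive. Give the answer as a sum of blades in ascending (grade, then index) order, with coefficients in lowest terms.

Method: write R = a + b12*e12 + b13*e13 + b23*e23 with a^2 + b12^2 + b13^2 + b23^2 = 1 (so R^-1 = ~R). Expanding the columns R e_j ~R gives tr M = 4a^2 - 1 and, from the antisymmetric part, M21 - M12 = -4a*b12, M13 - M31 = 4a*b13, M32 - M23 = -4a*b23.
Here tr M = 226151/105625, so a^2 = (1 + tr M)/4 = 82944/105625 and a = ±288/325. Taking a = 288/325: M21 - M12 = 96768/105625, M13 - M31 = 8064/21125, M32 - M23 = -27648/21125, giving b12 = -84/325, b13 = 7/65, b23 = 24/65, i.e. R = 288/325 - 84/325*e12 + 7/65*e13 + 24/65*e23.
Its e13 coefficient is already positive.
Answer: 288/325 - 84/325*e12 + 7/65*e13 + 24/65*e23. Key observation: the double cover Spin(3) -> SO(3) sends R and -R to the same matrix (trace 226151/105625 here), so the stated sign of the e13 coefficient is what selects one sheet.


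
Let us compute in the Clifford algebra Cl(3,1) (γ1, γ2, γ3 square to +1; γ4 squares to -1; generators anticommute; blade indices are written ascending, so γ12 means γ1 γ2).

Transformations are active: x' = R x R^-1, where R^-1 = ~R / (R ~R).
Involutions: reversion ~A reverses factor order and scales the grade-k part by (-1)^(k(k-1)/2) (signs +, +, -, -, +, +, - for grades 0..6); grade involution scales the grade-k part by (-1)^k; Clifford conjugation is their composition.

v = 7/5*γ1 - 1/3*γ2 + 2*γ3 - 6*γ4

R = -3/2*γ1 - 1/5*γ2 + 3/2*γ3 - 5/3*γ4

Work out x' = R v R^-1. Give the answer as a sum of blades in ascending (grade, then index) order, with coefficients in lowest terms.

~R = -3/2*γ1 - 1/5*γ2 + 3/2*γ3 - 5/3*γ4, and R ~R = 793/450, so R^-1 = ~R / (793/450).
R v = -271/30 + 39/50*γ12 - 51/10*γ13 + 34/3*γ14 + 1/10*γ23 + 29/45*γ24 - 17/3*γ34
Answer: 55424/3965*γ1 + 5671/2379*γ2 - 13781/793*γ3 + 18308/793*γ4


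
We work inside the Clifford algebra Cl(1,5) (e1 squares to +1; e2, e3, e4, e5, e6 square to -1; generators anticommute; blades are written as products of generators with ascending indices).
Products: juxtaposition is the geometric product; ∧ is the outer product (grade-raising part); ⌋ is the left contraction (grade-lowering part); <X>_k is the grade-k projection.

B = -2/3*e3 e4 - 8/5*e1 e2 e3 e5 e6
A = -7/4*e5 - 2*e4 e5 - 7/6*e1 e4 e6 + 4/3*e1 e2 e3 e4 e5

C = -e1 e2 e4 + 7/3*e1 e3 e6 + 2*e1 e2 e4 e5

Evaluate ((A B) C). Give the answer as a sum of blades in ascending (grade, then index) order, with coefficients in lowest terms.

step 1: 4/3*e3 e5 - 32/15*e4 e6 + 8/9*e1 e2 e5 + 7/9*e1 e3 e6 + 7/6*e3 e4 e5 + 14/5*e1 e2 e3 e6 + 28/15*e2 e3 e4 e5 - 16/5*e1 e2 e3 e4 e6
step 2: -49/27 + 98/15*e2 + 16/9*e4 - 56/15*e1 e3 - 112/15*e2 e4 + 16/5*e3 e6 + 8/9*e4 e5 - 7/3*e1 e2 e3 + 32/15*e1 e2 e6 + 224/45*e1 e3 e4 - 28/15*e1 e3 e5 + 28/9*e1 e5 e6 + 14/5*e3 e4 e6 + 32/5*e3 e5 e6 + 8/3*e1 e2 e3 e4 - 7/6*e1 e2 e3 e5 + 64/15*e1 e2 e5 e6 + 49/18*e1 e4 e5 e6 + 7/9*e2 e3 e4 e6 - 56/27*e2 e3 e5 e6 + 28/5*e3 e4 e5 e6 + 4/3*e1 e2 e3 e4 e5 - 196/45*e1 e2 e4 e5 e6 + 14/9*e2 e3 e4 e5 e6
Answer: -49/27 + 98/15*e2 + 16/9*e4 - 56/15*e1 e3 - 112/15*e2 e4 + 16/5*e3 e6 + 8/9*e4 e5 - 7/3*e1 e2 e3 + 32/15*e1 e2 e6 + 224/45*e1 e3 e4 - 28/15*e1 e3 e5 + 28/9*e1 e5 e6 + 14/5*e3 e4 e6 + 32/5*e3 e5 e6 + 8/3*e1 e2 e3 e4 - 7/6*e1 e2 e3 e5 + 64/15*e1 e2 e5 e6 + 49/18*e1 e4 e5 e6 + 7/9*e2 e3 e4 e6 - 56/27*e2 e3 e5 e6 + 28/5*e3 e4 e5 e6 + 4/3*e1 e2 e3 e4 e5 - 196/45*e1 e2 e4 e5 e6 + 14/9*e2 e3 e4 e5 e6


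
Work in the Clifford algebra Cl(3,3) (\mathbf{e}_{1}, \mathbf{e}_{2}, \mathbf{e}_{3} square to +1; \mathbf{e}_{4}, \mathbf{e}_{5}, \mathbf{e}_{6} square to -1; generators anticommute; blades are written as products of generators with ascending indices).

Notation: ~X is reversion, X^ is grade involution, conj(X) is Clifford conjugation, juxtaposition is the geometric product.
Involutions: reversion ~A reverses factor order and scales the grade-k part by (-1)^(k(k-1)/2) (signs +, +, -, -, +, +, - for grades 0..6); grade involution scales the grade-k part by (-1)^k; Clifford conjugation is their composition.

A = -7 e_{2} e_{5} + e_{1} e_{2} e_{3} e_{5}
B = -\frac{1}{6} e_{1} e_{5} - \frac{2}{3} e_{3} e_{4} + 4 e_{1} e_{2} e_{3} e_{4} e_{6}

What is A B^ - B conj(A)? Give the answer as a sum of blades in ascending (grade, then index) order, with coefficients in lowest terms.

first term: -\frac{7}{6} e_{1} e_{2} - \frac{1}{6} e_{2} e_{3} + 4 e_{4} e_{5} e_{6} - \frac{2}{3} e_{1} e_{2} e_{4} e_{5} + \frac{14}{3} e_{2} e_{3} e_{4} e_{5} - 28 e_{1} e_{3} e_{4} e_{5} e_{6}
second term: -\frac{7}{6} e_{1} e_{2} - \frac{1}{6} e_{2} e_{3} + 4 e_{4} e_{5} e_{6} + \frac{2}{3} e_{1} e_{2} e_{4} e_{5} - \frac{14}{3} e_{2} e_{3} e_{4} e_{5} + 28 e_{1} e_{3} e_{4} e_{5} e_{6}
Answer: -\frac{4}{3} e_{1} e_{2} e_{4} e_{5} + \frac{28}{3} e_{2} e_{3} e_{4} e_{5} - 56 e_{1} e_{3} e_{4} e_{5} e_{6}


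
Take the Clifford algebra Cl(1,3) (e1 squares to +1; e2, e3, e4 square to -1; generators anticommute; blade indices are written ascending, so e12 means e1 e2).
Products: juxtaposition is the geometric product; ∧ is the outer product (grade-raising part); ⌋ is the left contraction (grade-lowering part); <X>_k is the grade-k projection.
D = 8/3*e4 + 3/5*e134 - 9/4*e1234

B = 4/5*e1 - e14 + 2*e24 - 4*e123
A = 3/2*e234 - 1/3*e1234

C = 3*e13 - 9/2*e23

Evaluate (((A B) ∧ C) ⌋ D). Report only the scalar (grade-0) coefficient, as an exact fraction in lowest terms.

step 1: 3*e3 + 4/3*e4 - 2/3*e13 - 6*e14 + 1/3*e23 - 3/2*e123 + 4/15*e234 - 6/5*e1234
step 2: 4*e134 - 6*e234 + 27*e1234
step 3: 1167/20 - 27/2*e1 + 9*e2
Answer: 1167/20


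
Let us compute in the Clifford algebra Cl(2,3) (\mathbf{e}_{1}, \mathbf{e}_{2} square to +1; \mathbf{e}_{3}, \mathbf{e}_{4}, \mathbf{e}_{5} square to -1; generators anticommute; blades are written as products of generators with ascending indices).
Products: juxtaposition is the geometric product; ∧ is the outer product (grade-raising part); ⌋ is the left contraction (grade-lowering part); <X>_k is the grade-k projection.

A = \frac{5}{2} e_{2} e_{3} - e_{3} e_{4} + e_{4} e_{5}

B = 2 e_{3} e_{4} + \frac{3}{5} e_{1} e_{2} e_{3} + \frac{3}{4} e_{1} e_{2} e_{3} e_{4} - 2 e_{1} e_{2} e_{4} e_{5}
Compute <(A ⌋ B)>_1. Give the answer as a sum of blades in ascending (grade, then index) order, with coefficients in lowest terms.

step 1: 2 + \frac{3}{2} e_{1} + \frac{11}{4} e_{1} e_{2} + \frac{15}{8} e_{1} e_{4}
step 2: \frac{3}{2} e_{1}
Answer: \frac{3}{2} e_{1}


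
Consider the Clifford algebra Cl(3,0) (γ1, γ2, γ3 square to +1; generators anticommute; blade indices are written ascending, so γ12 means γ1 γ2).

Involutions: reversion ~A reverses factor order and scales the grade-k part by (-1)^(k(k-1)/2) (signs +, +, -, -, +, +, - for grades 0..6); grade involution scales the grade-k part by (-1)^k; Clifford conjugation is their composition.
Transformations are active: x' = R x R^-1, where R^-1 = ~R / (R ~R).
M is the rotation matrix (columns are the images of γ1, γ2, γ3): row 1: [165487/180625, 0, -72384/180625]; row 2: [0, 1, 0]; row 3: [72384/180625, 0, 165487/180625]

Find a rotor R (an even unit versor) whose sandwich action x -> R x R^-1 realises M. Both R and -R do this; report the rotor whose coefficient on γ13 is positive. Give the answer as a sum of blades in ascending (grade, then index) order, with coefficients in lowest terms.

Method: write R = a + b12*γ12 + b13*γ13 + b23*γ23 with a^2 + b12^2 + b13^2 + b23^2 = 1 (so R^-1 = ~R). Expanding the columns R e_j ~R gives tr M = 4a^2 - 1 and, from the antisymmetric part, M21 - M12 = -4a*b12, M13 - M31 = 4a*b13, M32 - M23 = -4a*b23.
Here tr M = 511599/180625, so a^2 = (1 + tr M)/4 = 173056/180625 and a = ±416/425. Taking a = 416/425: M21 - M12 = 0, M13 - M31 = -144768/180625, M32 - M23 = 0, giving b12 = 0, b13 = -87/425, b23 = 0, i.e. R = 416/425 - 87/425*γ13.
Its γ13 coefficient is negative, so report the other preimage -R.
Answer: -416/425 + 87/425*γ13. Note: both R and -R realise this M (trace 511599/180625); the covering map identifies them, and the γ13-coefficient sign is the tie-breaker.


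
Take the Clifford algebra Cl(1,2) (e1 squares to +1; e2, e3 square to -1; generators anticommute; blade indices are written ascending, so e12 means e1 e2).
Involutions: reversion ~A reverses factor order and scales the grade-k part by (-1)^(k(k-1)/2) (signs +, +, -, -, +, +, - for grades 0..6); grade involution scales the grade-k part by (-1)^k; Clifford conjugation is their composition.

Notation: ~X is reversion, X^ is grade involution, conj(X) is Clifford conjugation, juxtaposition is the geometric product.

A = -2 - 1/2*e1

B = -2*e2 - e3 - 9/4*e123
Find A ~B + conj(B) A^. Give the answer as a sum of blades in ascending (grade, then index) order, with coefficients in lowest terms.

first term: 4*e2 + 2*e3 + e12 + 1/2*e13 - 9/8*e23 - 9/2*e123
second term: -4*e2 - 2*e3 - e12 - 1/2*e13 - 9/8*e23 + 9/2*e123
Answer: -9/4*e23


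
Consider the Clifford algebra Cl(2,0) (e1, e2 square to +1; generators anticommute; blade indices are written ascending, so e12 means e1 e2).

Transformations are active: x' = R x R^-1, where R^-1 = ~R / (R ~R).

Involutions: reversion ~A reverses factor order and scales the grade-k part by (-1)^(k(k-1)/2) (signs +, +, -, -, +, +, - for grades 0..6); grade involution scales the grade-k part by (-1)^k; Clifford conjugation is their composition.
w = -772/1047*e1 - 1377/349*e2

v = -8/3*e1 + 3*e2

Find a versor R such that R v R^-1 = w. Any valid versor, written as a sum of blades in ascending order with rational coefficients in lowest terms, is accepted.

The midline construction: v and w both square to 145/9, so reflecting in their sum -1188/349*e1 - 330/349*e2 exchanges them.
Answer: -1188/349*e1 - 330/349*e2


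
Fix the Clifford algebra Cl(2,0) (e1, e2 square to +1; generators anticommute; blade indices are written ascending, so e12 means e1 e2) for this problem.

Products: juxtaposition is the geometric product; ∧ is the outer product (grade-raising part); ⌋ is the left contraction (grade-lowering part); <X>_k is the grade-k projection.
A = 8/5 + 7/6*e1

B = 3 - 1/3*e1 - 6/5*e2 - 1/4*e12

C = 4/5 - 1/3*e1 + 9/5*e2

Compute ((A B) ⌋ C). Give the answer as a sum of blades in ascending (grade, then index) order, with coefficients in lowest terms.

step 1: 397/90 + 89/30*e1 - 1327/600*e2 - 9/5*e12
step 2: -1441/1000 - 397/270*e1 + 397/50*e2
Answer: -1441/1000 - 397/270*e1 + 397/50*e2


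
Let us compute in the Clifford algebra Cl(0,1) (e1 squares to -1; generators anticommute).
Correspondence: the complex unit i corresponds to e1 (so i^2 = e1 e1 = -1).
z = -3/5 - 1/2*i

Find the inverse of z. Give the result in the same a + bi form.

In blades: z = -3/5 - 1/2*e1.
With qbar = -3/5 + 1/2*e1 (scalar fixed, mapped units negated), z qbar = 61/100 (the sum of squared coefficients), so z^-1 = qbar / (61/100) = -60/61 + 50/61*e1; translating back:
Answer: -60/61 + 50/61*i


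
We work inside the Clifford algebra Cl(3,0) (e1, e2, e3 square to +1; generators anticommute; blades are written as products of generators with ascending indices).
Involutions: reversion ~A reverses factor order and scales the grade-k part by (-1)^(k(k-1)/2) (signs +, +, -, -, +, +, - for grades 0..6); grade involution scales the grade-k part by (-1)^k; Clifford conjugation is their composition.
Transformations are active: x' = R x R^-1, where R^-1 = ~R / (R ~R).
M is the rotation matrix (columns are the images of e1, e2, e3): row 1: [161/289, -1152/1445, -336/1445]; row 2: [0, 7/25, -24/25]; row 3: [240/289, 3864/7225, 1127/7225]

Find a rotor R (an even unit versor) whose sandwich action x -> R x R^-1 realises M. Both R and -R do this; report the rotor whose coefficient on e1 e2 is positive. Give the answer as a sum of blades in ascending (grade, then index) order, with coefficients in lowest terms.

Method: write R = a + b12*e1 e2 + b13*e1 e3 + b23*e2 e3 with a^2 + b12^2 + b13^2 + b23^2 = 1 (so R^-1 = ~R). Expanding the columns R e_j ~R gives tr M = 4a^2 - 1 and, from the antisymmetric part, M21 - M12 = -4a*b12, M13 - M31 = 4a*b13, M32 - M23 = -4a*b23.
Here tr M = 287/289, so a^2 = (1 + tr M)/4 = 144/289 and a = ±12/17. Taking a = 12/17: M21 - M12 = 1152/1445, M13 - M31 = -1536/1445, M32 - M23 = 432/289, giving b12 = -24/85, b13 = -32/85, b23 = -9/17, i.e. R = 12/17 - 24/85*e1 e2 - 32/85*e1 e3 - 9/17*e2 e3.
Its e1 e2 coefficient is negative, so report the other preimage -R.
Answer: -12/17 + 24/85*e1 e2 + 32/85*e1 e3 + 9/17*e2 e3. Note: both R and -R realise this M (trace 287/289); the covering map identifies them, and the e1 e2-coefficient sign is the tie-breaker.


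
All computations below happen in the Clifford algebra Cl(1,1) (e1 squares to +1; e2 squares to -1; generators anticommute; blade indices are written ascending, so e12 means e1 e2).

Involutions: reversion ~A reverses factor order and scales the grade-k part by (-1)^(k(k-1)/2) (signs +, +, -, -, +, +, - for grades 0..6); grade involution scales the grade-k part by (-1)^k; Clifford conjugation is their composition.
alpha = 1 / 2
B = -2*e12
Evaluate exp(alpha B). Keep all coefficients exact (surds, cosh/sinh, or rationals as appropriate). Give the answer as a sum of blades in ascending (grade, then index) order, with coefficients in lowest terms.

B^2 = (-2)^2*(e12)^2 = 4*(+1) = 4 (a basis 2-blade squares to minus the product of its generators' squares).
B^2 = 4 — a positive square means the series sums to a boost: l = 2, alpha*l = 1, so exp(alpha B) = cosh(1) + (sinh(1)/2)*B = cosh(1) + (sinh(1)/2)*B.
Answer: cosh(1) - sinh(1)*e12


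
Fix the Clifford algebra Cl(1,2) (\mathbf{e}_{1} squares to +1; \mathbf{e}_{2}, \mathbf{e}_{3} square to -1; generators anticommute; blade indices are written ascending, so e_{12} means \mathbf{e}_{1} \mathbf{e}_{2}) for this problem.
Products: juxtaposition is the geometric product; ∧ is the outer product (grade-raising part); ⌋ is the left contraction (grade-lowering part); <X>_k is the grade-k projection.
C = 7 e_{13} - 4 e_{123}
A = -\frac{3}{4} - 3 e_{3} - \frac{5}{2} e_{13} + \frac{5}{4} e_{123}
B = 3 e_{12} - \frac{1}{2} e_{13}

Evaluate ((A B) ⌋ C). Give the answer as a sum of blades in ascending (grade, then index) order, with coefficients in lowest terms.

step 1: \frac{5}{4} + \frac{3}{2} e_{1} + \frac{5}{8} e_{2} + \frac{15}{4} e_{3} - \frac{9}{4} e_{12} + \frac{3}{8} e_{13} - \frac{15}{2} e_{23} - 9 e_{123}
step 2: -\frac{267}{8} - \frac{15}{4} e_{1} + \frac{3}{2} e_{2} + \frac{39}{2} e_{3} + 15 e_{12} + \frac{25}{4} e_{13} - 6 e_{23} - 5 e_{123}
Answer: -\frac{267}{8} - \frac{15}{4} e_{1} + \frac{3}{2} e_{2} + \frac{39}{2} e_{3} + 15 e_{12} + \frac{25}{4} e_{13} - 6 e_{23} - 5 e_{123}


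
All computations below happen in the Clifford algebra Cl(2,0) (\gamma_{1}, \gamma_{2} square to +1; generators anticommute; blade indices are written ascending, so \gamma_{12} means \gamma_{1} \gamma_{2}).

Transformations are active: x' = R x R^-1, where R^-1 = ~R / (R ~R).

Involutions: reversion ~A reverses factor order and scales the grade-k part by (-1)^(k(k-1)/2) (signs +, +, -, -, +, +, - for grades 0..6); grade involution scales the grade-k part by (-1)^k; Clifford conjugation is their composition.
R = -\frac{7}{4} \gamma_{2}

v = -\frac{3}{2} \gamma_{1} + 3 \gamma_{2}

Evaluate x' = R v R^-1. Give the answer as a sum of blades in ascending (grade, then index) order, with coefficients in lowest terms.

~R = -\frac{7}{4} \gamma_{2}, and R ~R = \frac{49}{16}, so R^-1 = ~R / (\frac{49}{16}).
R v = -\frac{21}{4} - \frac{21}{8} \gamma_{12}
Answer: \frac{3}{2} \gamma_{1} + 3 \gamma_{2}


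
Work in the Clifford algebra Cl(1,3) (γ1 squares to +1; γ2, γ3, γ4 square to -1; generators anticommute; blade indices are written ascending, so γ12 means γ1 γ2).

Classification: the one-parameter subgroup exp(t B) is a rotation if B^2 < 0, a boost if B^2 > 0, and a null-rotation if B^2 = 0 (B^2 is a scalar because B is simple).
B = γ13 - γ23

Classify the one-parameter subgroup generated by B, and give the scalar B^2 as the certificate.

B^2 term by term: the squares give (1)^2*(γ13)^2 + (-1)^2*(γ23)^2 = 1*(+1) + 1*(-1) = 0 (each basis 2-blade squares to minus the product of its generators' squares); cross terms between blades sharing an index anticommute and cancel. So B^2 = 0.
Answer: null-rotation, certificate B^2 = 0. One invariant decides it: the square 0 survives every conjugation, and its sign is exactly the classification.


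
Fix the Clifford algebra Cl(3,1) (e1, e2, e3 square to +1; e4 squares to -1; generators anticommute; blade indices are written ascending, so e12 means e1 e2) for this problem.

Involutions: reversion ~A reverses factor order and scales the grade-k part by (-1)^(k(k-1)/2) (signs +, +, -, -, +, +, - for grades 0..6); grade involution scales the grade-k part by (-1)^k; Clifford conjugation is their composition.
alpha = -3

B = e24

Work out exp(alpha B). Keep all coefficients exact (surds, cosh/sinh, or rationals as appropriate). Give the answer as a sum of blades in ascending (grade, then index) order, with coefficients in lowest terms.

B^2 = (1)^2*(e24)^2 = 1*(+1) = 1 (a basis 2-blade squares to minus the product of its generators' squares).
B^2 = 1 — the series telescopes hyperbolically here: l = 1, alpha*l = -3, so exp(alpha B) = cosh(-3) + (sinh(-3)/1)*B = cosh(3) + (-sinh(3))*B.
Answer: cosh(3) - sinh(3)*e24


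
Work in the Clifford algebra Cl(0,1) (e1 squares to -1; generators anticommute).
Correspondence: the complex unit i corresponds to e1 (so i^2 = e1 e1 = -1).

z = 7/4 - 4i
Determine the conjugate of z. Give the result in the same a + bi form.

In blades: z = 7/4 - 4*e1.
Conjugation here is Clifford conjugation: the scalar is fixed and the grade-1 and grade-2 blades all flip sign, giving 7/4 + 4*e1; translating back:
Answer: 7/4 + 4i


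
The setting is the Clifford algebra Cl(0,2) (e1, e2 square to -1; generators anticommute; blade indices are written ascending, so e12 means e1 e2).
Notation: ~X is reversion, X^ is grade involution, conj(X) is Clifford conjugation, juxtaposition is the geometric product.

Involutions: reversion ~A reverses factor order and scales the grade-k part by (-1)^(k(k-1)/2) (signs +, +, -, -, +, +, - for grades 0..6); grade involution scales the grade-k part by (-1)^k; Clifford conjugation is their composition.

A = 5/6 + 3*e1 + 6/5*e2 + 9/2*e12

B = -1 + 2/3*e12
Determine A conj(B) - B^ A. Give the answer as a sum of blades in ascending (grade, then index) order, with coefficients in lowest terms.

first term: 13/6 - 19/5*e1 + 4/5*e2 - 91/18*e12
second term: -23/6 - 19/5*e1 + 4/5*e2 - 71/18*e12
Answer: 6 - 10/9*e12


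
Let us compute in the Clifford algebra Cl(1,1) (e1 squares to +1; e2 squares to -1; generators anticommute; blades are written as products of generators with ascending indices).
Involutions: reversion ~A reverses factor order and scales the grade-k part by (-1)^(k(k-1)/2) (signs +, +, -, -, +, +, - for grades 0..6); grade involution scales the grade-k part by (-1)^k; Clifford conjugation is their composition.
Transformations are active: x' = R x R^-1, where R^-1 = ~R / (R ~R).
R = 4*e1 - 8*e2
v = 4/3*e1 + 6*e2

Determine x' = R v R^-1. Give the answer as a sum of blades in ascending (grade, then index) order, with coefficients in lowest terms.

~R = 4*e1 - 8*e2, and R ~R = -48, so R^-1 = ~R / (-48).
R v = 160/3 + 104/3*e1 e2
Answer: -92/9*e1 + 106/9*e2


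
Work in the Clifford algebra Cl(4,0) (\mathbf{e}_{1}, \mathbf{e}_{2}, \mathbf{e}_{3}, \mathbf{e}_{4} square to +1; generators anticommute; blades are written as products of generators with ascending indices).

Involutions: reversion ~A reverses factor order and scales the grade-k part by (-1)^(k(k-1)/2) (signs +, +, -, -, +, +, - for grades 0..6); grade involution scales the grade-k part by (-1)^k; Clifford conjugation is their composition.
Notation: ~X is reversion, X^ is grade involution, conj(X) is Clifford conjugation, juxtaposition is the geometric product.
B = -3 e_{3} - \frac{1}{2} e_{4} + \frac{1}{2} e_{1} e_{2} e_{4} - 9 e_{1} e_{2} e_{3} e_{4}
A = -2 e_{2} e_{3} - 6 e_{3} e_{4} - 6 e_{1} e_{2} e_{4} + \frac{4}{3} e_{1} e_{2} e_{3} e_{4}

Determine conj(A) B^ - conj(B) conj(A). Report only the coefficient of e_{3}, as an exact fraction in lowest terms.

first term: -15 + 6 e_{2} + \frac{173}{3} e_{3} - 18 e_{4} + 51 e_{1} e_{2} + 18 e_{1} e_{4} - \frac{7}{3} e_{1} e_{2} e_{3} - 4 e_{1} e_{2} e_{4} + e_{1} e_{3} e_{4} + e_{2} e_{3} e_{4} + 18 e_{1} e_{2} e_{3} e_{4}
second term: -9 - 6 e_{2} - \frac{169}{3} e_{3} + 18 e_{4} + 51 e_{1} e_{2} + 18 e_{1} e_{4} - \frac{11}{3} e_{1} e_{2} e_{3} + 4 e_{1} e_{2} e_{4} + e_{1} e_{3} e_{4} + e_{2} e_{3} e_{4} - 18 e_{1} e_{2} e_{3} e_{4}
Answer: 114


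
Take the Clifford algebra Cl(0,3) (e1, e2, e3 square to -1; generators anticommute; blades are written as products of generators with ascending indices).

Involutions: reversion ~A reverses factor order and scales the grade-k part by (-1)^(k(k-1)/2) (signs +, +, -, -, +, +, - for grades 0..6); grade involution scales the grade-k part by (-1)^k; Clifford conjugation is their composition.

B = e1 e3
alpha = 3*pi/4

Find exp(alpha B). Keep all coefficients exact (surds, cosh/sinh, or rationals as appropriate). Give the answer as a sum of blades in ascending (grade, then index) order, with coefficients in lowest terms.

B^2 = (1)^2*(e1 e3)^2 = 1*(-1) = -1 (a basis 2-blade squares to minus the product of its generators' squares).
B^2 = -1 — since the square is negative, the closed form is circular: l = 1, alpha*l = 3*pi/4, so exp(alpha B) = cos(3*pi/4) + (sin(3*pi/4)/1)*B = -sqrt(2)/2 + (sqrt(2)/2)*B.
Answer: -sqrt(2)/2 + sqrt(2)/2*e1 e3


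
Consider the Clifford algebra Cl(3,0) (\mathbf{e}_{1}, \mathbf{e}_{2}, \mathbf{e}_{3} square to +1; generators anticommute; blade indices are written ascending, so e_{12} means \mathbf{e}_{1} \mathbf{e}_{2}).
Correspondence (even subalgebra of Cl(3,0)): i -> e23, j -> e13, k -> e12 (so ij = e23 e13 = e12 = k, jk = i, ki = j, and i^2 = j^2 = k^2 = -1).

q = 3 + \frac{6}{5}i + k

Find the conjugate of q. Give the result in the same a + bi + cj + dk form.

In blades: q = 3 + e_{12} + \frac{6}{5} e_{23}.
Quaternion conjugation is reversion on the even subalgebra: the scalar is fixed and every grade-2 blade flips sign, giving 3 - e_{12} - \frac{6}{5} e_{23}; translating back:
Answer: 3 - \frac{6}{5}i - k


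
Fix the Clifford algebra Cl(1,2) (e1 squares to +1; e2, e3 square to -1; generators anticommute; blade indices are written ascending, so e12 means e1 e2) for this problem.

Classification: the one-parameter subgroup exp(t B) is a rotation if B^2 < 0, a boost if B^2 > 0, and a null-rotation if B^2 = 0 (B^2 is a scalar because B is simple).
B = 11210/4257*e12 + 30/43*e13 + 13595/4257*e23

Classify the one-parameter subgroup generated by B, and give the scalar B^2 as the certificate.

B^2 term by term: the squares give (11210/4257)^2*(e12)^2 + (30/43)^2*(e13)^2 + (13595/4257)^2*(e23)^2 = 125664100/18122049*(+1) + 900/1849*(+1) + 184824025/18122049*(-1) = -25/9 (each basis 2-blade squares to minus the product of its generators' squares); cross terms between blades sharing an index anticommute and cancel. So B^2 = -25/9.
Answer: rotation, certificate B^2 = -25/9. The invariant at work: B^2 = -25/9 is unchanged by conjugation, hence its sign classifies the subgroup whatever basis B is written in.


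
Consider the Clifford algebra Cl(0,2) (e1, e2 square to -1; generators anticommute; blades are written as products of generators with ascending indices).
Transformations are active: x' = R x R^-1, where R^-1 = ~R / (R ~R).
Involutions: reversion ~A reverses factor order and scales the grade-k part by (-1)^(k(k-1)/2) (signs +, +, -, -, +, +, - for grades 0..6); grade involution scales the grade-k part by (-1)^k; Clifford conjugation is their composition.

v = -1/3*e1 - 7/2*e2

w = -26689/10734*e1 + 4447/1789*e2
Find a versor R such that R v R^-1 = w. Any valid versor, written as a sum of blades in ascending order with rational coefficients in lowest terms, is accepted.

Reasoning: v^2 = w^2 = -445/36 since conjugation preserves the quadratic form; R = v + w = -10089/3578*e1 - 3629/3578*e2 is then valid when invertible, keeping its own part and reversing (v - w)/2.
Answer: -10089/3578*e1 - 3629/3578*e2


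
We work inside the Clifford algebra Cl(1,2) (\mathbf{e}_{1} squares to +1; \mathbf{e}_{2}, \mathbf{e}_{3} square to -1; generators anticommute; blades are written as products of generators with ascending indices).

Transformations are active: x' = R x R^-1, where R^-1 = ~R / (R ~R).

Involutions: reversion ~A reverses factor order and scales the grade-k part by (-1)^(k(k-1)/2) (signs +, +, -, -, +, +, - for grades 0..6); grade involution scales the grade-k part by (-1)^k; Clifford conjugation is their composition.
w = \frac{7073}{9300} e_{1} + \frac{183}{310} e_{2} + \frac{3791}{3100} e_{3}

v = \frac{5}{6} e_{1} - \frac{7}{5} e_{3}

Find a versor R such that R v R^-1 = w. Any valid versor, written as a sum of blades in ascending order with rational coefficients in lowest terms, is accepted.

Sketch: the shared square -\frac{1139}{900} makes R = v + w = \frac{4941}{3100} e_{1} + \frac{183}{310} e_{2} - \frac{549}{3100} e_{3} the natural versor; its sandwich fixes that direction, negates (v - w)/2, and sends v to w.
Answer: \frac{4941}{3100} e_{1} + \frac{183}{310} e_{2} - \frac{549}{3100} e_{3}


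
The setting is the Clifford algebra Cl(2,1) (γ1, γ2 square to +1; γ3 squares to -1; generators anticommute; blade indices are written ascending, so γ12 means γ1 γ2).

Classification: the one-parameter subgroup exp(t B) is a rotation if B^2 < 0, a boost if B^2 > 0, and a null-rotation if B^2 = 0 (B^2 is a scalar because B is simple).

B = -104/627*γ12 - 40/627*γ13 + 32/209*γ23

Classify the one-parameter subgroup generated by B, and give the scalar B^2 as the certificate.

B^2 term by term: the squares give (-104/627)^2*(γ12)^2 + (-40/627)^2*(γ13)^2 + (32/209)^2*(γ23)^2 = 10816/393129*(-1) + 1600/393129*(+1) + 1024/43681*(+1) = 0 (each basis 2-blade squares to minus the product of its generators' squares); cross terms between blades sharing an index anticommute and cancel. So B^2 = 0.
Answer: null-rotation, certificate B^2 = 0. No conjugation can change B^2 = 0; the sign gives the class.


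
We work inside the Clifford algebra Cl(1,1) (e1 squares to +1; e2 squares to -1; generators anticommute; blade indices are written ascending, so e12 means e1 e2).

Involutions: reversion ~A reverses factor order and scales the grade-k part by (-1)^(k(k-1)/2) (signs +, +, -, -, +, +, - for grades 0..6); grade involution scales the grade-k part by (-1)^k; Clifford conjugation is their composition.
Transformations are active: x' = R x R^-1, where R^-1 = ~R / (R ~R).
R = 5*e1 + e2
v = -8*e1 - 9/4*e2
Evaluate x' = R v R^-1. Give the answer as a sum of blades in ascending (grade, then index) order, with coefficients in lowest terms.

~R = 5*e1 + e2, and R ~R = 24, so R^-1 = ~R / (24).
R v = -151/4 - 13/4*e12
Answer: -371/48*e1 - 43/48*e2


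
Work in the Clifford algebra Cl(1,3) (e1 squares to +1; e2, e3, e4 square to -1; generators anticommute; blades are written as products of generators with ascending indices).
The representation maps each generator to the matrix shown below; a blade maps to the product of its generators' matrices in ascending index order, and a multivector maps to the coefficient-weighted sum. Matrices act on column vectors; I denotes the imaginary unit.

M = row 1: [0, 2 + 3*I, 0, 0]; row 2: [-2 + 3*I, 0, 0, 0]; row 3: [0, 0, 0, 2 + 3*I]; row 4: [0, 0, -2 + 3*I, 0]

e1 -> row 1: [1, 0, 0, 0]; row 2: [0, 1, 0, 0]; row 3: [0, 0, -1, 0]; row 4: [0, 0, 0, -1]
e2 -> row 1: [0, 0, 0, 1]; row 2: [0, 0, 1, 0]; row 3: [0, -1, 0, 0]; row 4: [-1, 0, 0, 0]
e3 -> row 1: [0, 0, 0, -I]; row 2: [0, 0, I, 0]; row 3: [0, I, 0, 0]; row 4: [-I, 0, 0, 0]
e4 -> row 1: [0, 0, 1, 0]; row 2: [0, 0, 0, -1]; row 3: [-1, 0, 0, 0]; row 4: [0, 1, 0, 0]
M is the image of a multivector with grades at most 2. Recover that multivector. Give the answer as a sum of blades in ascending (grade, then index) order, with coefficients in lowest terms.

Method: the blade images are trace-orthogonal — tr(rho(e_A) rho(e_B)^-1) = 4 if A = B and 0 otherwise — and rho(e_A)^-1 = (e_A)^2 * rho(e_A) with (e_A)^2 = +1 or -1, so the coefficient of e_A in the preimage is (e_A)^2 * tr(M rho(e_A))/4.
Nonzero projections over blades of grade <= 2: e2 e4: (e2 e4)^2 = -1, tr(M rho(e2 e4)) = -8, coefficient 2; e3 e4: (e3 e4)^2 = -1, tr(M rho(e3 e4)) = 12, coefficient -3. Every other blade of grade <= 2 projects to 0.
Answer: 2*e2 e4 - 3*e3 e4


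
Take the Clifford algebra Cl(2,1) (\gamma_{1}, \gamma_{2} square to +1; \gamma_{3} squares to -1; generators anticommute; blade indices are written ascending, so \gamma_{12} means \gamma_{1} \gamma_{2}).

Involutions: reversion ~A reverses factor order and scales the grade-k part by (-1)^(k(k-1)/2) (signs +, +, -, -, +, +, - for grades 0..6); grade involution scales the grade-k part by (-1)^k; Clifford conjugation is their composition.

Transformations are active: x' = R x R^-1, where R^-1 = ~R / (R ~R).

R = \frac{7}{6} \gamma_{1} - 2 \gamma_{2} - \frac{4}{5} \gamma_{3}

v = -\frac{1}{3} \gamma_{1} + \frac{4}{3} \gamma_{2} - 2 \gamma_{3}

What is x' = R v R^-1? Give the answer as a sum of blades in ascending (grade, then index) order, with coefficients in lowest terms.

~R = \frac{7}{6} \gamma_{1} - 2 \gamma_{2} - \frac{4}{5} \gamma_{3}, and R ~R = \frac{4249}{900}, so R^-1 = ~R / (\frac{4249}{900}).
R v = -\frac{419}{90} + \frac{8}{9} \gamma_{12} - \frac{13}{5} \gamma_{13} + \frac{76}{15} \gamma_{23}
Answer: -\frac{3583}{1821} \gamma_{1} + \frac{33284}{12747} \gamma_{2} + \frac{15202}{4249} \gamma_{3}


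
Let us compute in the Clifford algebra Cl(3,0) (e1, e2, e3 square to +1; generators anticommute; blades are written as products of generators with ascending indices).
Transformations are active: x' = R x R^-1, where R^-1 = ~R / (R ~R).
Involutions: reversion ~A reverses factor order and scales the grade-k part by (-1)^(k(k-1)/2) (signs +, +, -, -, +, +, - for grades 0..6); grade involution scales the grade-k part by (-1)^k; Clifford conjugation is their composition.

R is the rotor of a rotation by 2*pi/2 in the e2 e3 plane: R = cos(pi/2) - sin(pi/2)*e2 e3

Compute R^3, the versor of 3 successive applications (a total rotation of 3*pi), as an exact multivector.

Half-angle bookkeeping: 3 applications in e2 e3 add up to rotor phase 3*pi/2 = 3*pi/2, so R^3 = cos(3*pi/2) - sin(3*pi/2)*e2 e3.
cos(3*pi/2) = 0 and sin(3*pi/2) = -1, so R^3 = e2 e3. The net rotation is 1*pi (after discarding 1 full turn, each of which contributes a factor -1 to the rotor); the rotor keeps the half-angle phase exactly.
Answer: e2 e3


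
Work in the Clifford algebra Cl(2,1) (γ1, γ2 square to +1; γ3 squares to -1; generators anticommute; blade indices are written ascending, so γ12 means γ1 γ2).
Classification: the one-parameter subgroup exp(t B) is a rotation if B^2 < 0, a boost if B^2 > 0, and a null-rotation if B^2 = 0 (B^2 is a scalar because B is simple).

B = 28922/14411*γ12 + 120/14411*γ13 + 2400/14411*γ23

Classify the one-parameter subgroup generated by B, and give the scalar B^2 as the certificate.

B^2 term by term: the squares give (28922/14411)^2*(γ12)^2 + (120/14411)^2*(γ13)^2 + (2400/14411)^2*(γ23)^2 = 836482084/207676921*(-1) + 14400/207676921*(+1) + 5760000/207676921*(+1) = -4 (each basis 2-blade squares to minus the product of its generators' squares); cross terms between blades sharing an index anticommute and cancel. So B^2 = -4.
Answer: rotation, certificate B^2 = -4. The scalar -4 is the complete invariant here: its sign names the subgroup type.


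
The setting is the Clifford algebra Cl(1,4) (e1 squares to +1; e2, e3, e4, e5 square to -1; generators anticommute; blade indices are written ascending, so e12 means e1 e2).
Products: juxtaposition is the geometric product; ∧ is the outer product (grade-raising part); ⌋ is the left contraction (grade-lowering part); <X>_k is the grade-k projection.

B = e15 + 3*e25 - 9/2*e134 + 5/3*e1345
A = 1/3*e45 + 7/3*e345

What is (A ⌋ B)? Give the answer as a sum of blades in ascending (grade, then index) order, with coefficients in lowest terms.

step 1: -35/9*e1 - 5/9*e13
Answer: -35/9*e1 - 5/9*e13


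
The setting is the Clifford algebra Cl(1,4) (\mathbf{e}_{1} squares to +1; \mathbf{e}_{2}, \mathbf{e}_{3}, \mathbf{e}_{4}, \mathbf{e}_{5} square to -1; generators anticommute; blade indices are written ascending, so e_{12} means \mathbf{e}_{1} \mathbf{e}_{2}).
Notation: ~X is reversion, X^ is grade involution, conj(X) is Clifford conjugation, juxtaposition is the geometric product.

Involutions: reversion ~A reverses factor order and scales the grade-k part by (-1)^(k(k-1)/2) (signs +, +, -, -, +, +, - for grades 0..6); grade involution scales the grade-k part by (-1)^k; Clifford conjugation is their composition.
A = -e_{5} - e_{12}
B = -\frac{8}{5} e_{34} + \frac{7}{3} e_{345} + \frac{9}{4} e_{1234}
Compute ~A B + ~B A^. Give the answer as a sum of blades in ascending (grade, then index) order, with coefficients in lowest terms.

first term: \frac{55}{12} e_{34} + \frac{8}{5} e_{345} - \frac{8}{5} e_{1234} + \frac{1}{12} e_{12345}
second term: \frac{1}{12} e_{34} + \frac{8}{5} e_{345} - \frac{8}{5} e_{1234} + \frac{55}{12} e_{12345}
Answer: \frac{14}{3} e_{34} + \frac{16}{5} e_{345} - \frac{16}{5} e_{1234} + \frac{14}{3} e_{12345}


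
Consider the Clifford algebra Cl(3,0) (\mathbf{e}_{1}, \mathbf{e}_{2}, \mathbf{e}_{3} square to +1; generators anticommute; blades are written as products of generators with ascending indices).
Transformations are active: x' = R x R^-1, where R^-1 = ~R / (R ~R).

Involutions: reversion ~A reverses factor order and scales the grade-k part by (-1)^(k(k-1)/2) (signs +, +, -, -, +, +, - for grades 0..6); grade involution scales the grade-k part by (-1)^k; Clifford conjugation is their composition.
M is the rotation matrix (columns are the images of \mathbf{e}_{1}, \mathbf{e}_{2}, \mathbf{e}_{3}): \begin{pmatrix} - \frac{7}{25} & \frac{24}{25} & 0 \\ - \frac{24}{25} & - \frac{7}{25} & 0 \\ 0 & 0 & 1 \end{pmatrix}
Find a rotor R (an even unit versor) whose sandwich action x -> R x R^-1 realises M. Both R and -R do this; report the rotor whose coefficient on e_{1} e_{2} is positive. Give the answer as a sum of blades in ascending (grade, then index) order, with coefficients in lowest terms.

Method: write R = a + b12*e_{1} e_{2} + b13*e_{1} e_{3} + b23*e_{2} e_{3} with a^2 + b12^2 + b13^2 + b23^2 = 1 (so R^-1 = ~R). Expanding the columns R e_j ~R gives tr M = 4a^2 - 1 and, from the antisymmetric part, M21 - M12 = -4a*b12, M13 - M31 = 4a*b13, M32 - M23 = -4a*b23.
Here tr M = \frac{11}{25}, so a^2 = (1 + tr M)/4 = \frac{9}{25} and a = ±\frac{3}{5}. Taking a = \frac{3}{5}: M21 - M12 = -\frac{48}{25}, M13 - M31 = 0, M32 - M23 = 0, giving b12 = \frac{4}{5}, b13 = 0, b23 = 0, i.e. R = \frac{3}{5} + \frac{4}{5} e_{1} e_{2}.
Its e_{1} e_{2} coefficient is already positive.
Answer: \frac{3}{5} + \frac{4}{5} e_{1} e_{2}. Recall the cover is two-to-one: with M of trace \frac{11}{25}, both preimages act alike, and the stated e_{1} e_{2} sign chooses the sheet.
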